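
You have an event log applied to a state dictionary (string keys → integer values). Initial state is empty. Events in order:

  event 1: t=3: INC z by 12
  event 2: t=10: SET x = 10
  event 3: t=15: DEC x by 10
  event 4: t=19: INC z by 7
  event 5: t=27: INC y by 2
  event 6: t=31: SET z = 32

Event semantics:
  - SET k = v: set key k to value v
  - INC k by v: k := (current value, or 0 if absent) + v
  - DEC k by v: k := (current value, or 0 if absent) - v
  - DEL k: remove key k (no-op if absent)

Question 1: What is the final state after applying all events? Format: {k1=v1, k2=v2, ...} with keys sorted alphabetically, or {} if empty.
Answer: {x=0, y=2, z=32}

Derivation:
  after event 1 (t=3: INC z by 12): {z=12}
  after event 2 (t=10: SET x = 10): {x=10, z=12}
  after event 3 (t=15: DEC x by 10): {x=0, z=12}
  after event 4 (t=19: INC z by 7): {x=0, z=19}
  after event 5 (t=27: INC y by 2): {x=0, y=2, z=19}
  after event 6 (t=31: SET z = 32): {x=0, y=2, z=32}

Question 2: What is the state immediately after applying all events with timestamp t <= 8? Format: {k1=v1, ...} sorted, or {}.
Apply events with t <= 8 (1 events):
  after event 1 (t=3: INC z by 12): {z=12}

Answer: {z=12}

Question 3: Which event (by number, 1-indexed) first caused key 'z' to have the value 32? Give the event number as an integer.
Answer: 6

Derivation:
Looking for first event where z becomes 32:
  event 1: z = 12
  event 2: z = 12
  event 3: z = 12
  event 4: z = 19
  event 5: z = 19
  event 6: z 19 -> 32  <-- first match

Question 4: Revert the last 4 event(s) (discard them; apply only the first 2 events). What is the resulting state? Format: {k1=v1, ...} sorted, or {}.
Answer: {x=10, z=12}

Derivation:
Keep first 2 events (discard last 4):
  after event 1 (t=3: INC z by 12): {z=12}
  after event 2 (t=10: SET x = 10): {x=10, z=12}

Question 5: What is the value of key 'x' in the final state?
Track key 'x' through all 6 events:
  event 1 (t=3: INC z by 12): x unchanged
  event 2 (t=10: SET x = 10): x (absent) -> 10
  event 3 (t=15: DEC x by 10): x 10 -> 0
  event 4 (t=19: INC z by 7): x unchanged
  event 5 (t=27: INC y by 2): x unchanged
  event 6 (t=31: SET z = 32): x unchanged
Final: x = 0

Answer: 0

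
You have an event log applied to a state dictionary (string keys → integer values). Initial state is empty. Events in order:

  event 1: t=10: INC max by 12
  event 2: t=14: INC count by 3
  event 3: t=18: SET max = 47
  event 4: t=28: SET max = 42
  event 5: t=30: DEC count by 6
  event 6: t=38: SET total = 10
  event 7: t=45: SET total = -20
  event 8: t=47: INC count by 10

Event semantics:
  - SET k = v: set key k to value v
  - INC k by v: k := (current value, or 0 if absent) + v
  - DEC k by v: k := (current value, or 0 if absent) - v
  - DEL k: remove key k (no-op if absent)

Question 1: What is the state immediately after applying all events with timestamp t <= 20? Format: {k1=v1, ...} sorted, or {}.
Answer: {count=3, max=47}

Derivation:
Apply events with t <= 20 (3 events):
  after event 1 (t=10: INC max by 12): {max=12}
  after event 2 (t=14: INC count by 3): {count=3, max=12}
  after event 3 (t=18: SET max = 47): {count=3, max=47}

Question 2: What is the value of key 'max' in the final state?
Track key 'max' through all 8 events:
  event 1 (t=10: INC max by 12): max (absent) -> 12
  event 2 (t=14: INC count by 3): max unchanged
  event 3 (t=18: SET max = 47): max 12 -> 47
  event 4 (t=28: SET max = 42): max 47 -> 42
  event 5 (t=30: DEC count by 6): max unchanged
  event 6 (t=38: SET total = 10): max unchanged
  event 7 (t=45: SET total = -20): max unchanged
  event 8 (t=47: INC count by 10): max unchanged
Final: max = 42

Answer: 42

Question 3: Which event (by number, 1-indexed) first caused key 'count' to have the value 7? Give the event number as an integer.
Looking for first event where count becomes 7:
  event 2: count = 3
  event 3: count = 3
  event 4: count = 3
  event 5: count = -3
  event 6: count = -3
  event 7: count = -3
  event 8: count -3 -> 7  <-- first match

Answer: 8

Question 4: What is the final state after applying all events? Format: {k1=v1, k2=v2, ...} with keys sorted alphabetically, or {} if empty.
Answer: {count=7, max=42, total=-20}

Derivation:
  after event 1 (t=10: INC max by 12): {max=12}
  after event 2 (t=14: INC count by 3): {count=3, max=12}
  after event 3 (t=18: SET max = 47): {count=3, max=47}
  after event 4 (t=28: SET max = 42): {count=3, max=42}
  after event 5 (t=30: DEC count by 6): {count=-3, max=42}
  after event 6 (t=38: SET total = 10): {count=-3, max=42, total=10}
  after event 7 (t=45: SET total = -20): {count=-3, max=42, total=-20}
  after event 8 (t=47: INC count by 10): {count=7, max=42, total=-20}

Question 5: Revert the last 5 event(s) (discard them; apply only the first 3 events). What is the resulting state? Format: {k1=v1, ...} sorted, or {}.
Answer: {count=3, max=47}

Derivation:
Keep first 3 events (discard last 5):
  after event 1 (t=10: INC max by 12): {max=12}
  after event 2 (t=14: INC count by 3): {count=3, max=12}
  after event 3 (t=18: SET max = 47): {count=3, max=47}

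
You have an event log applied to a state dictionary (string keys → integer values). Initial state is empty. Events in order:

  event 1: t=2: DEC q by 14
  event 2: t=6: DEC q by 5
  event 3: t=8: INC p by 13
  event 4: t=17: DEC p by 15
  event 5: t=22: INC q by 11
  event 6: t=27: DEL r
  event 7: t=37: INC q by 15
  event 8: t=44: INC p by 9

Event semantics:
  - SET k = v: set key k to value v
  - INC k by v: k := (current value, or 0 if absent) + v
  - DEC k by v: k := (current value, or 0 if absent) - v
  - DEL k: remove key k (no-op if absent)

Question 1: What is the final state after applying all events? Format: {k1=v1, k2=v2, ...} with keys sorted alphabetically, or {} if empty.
  after event 1 (t=2: DEC q by 14): {q=-14}
  after event 2 (t=6: DEC q by 5): {q=-19}
  after event 3 (t=8: INC p by 13): {p=13, q=-19}
  after event 4 (t=17: DEC p by 15): {p=-2, q=-19}
  after event 5 (t=22: INC q by 11): {p=-2, q=-8}
  after event 6 (t=27: DEL r): {p=-2, q=-8}
  after event 7 (t=37: INC q by 15): {p=-2, q=7}
  after event 8 (t=44: INC p by 9): {p=7, q=7}

Answer: {p=7, q=7}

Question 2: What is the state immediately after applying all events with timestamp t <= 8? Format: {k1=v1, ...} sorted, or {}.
Apply events with t <= 8 (3 events):
  after event 1 (t=2: DEC q by 14): {q=-14}
  after event 2 (t=6: DEC q by 5): {q=-19}
  after event 3 (t=8: INC p by 13): {p=13, q=-19}

Answer: {p=13, q=-19}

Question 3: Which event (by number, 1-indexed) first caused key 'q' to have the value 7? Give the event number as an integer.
Answer: 7

Derivation:
Looking for first event where q becomes 7:
  event 1: q = -14
  event 2: q = -19
  event 3: q = -19
  event 4: q = -19
  event 5: q = -8
  event 6: q = -8
  event 7: q -8 -> 7  <-- first match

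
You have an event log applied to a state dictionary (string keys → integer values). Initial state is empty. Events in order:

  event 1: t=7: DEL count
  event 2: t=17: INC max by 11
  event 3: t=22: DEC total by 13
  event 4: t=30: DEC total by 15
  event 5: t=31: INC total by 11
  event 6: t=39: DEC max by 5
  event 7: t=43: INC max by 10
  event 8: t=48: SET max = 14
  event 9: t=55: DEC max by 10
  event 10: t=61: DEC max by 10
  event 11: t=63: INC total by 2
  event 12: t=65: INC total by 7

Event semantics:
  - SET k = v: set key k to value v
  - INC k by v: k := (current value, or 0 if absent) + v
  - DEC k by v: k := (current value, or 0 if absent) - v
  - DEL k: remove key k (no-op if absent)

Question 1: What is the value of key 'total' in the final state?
Answer: -8

Derivation:
Track key 'total' through all 12 events:
  event 1 (t=7: DEL count): total unchanged
  event 2 (t=17: INC max by 11): total unchanged
  event 3 (t=22: DEC total by 13): total (absent) -> -13
  event 4 (t=30: DEC total by 15): total -13 -> -28
  event 5 (t=31: INC total by 11): total -28 -> -17
  event 6 (t=39: DEC max by 5): total unchanged
  event 7 (t=43: INC max by 10): total unchanged
  event 8 (t=48: SET max = 14): total unchanged
  event 9 (t=55: DEC max by 10): total unchanged
  event 10 (t=61: DEC max by 10): total unchanged
  event 11 (t=63: INC total by 2): total -17 -> -15
  event 12 (t=65: INC total by 7): total -15 -> -8
Final: total = -8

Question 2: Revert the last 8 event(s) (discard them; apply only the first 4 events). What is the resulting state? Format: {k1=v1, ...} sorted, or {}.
Answer: {max=11, total=-28}

Derivation:
Keep first 4 events (discard last 8):
  after event 1 (t=7: DEL count): {}
  after event 2 (t=17: INC max by 11): {max=11}
  after event 3 (t=22: DEC total by 13): {max=11, total=-13}
  after event 4 (t=30: DEC total by 15): {max=11, total=-28}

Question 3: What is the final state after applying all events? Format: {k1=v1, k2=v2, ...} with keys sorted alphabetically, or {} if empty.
  after event 1 (t=7: DEL count): {}
  after event 2 (t=17: INC max by 11): {max=11}
  after event 3 (t=22: DEC total by 13): {max=11, total=-13}
  after event 4 (t=30: DEC total by 15): {max=11, total=-28}
  after event 5 (t=31: INC total by 11): {max=11, total=-17}
  after event 6 (t=39: DEC max by 5): {max=6, total=-17}
  after event 7 (t=43: INC max by 10): {max=16, total=-17}
  after event 8 (t=48: SET max = 14): {max=14, total=-17}
  after event 9 (t=55: DEC max by 10): {max=4, total=-17}
  after event 10 (t=61: DEC max by 10): {max=-6, total=-17}
  after event 11 (t=63: INC total by 2): {max=-6, total=-15}
  after event 12 (t=65: INC total by 7): {max=-6, total=-8}

Answer: {max=-6, total=-8}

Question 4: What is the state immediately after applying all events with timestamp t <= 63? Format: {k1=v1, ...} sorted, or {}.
Answer: {max=-6, total=-15}

Derivation:
Apply events with t <= 63 (11 events):
  after event 1 (t=7: DEL count): {}
  after event 2 (t=17: INC max by 11): {max=11}
  after event 3 (t=22: DEC total by 13): {max=11, total=-13}
  after event 4 (t=30: DEC total by 15): {max=11, total=-28}
  after event 5 (t=31: INC total by 11): {max=11, total=-17}
  after event 6 (t=39: DEC max by 5): {max=6, total=-17}
  after event 7 (t=43: INC max by 10): {max=16, total=-17}
  after event 8 (t=48: SET max = 14): {max=14, total=-17}
  after event 9 (t=55: DEC max by 10): {max=4, total=-17}
  after event 10 (t=61: DEC max by 10): {max=-6, total=-17}
  after event 11 (t=63: INC total by 2): {max=-6, total=-15}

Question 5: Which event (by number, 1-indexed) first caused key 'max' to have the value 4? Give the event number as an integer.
Answer: 9

Derivation:
Looking for first event where max becomes 4:
  event 2: max = 11
  event 3: max = 11
  event 4: max = 11
  event 5: max = 11
  event 6: max = 6
  event 7: max = 16
  event 8: max = 14
  event 9: max 14 -> 4  <-- first match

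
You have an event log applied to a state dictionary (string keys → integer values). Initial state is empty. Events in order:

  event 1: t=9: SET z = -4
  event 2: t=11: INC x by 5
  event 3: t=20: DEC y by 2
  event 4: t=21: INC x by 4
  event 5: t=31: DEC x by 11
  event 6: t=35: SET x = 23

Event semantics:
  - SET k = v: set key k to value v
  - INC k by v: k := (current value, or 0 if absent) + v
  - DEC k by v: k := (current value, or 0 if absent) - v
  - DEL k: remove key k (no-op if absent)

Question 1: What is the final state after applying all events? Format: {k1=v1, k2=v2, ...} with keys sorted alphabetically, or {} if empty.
  after event 1 (t=9: SET z = -4): {z=-4}
  after event 2 (t=11: INC x by 5): {x=5, z=-4}
  after event 3 (t=20: DEC y by 2): {x=5, y=-2, z=-4}
  after event 4 (t=21: INC x by 4): {x=9, y=-2, z=-4}
  after event 5 (t=31: DEC x by 11): {x=-2, y=-2, z=-4}
  after event 6 (t=35: SET x = 23): {x=23, y=-2, z=-4}

Answer: {x=23, y=-2, z=-4}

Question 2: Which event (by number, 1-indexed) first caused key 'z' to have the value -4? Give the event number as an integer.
Looking for first event where z becomes -4:
  event 1: z (absent) -> -4  <-- first match

Answer: 1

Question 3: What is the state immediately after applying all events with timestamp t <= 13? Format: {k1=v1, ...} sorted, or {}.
Answer: {x=5, z=-4}

Derivation:
Apply events with t <= 13 (2 events):
  after event 1 (t=9: SET z = -4): {z=-4}
  after event 2 (t=11: INC x by 5): {x=5, z=-4}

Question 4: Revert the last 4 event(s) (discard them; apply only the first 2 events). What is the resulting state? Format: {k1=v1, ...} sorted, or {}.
Answer: {x=5, z=-4}

Derivation:
Keep first 2 events (discard last 4):
  after event 1 (t=9: SET z = -4): {z=-4}
  after event 2 (t=11: INC x by 5): {x=5, z=-4}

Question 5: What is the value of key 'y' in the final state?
Track key 'y' through all 6 events:
  event 1 (t=9: SET z = -4): y unchanged
  event 2 (t=11: INC x by 5): y unchanged
  event 3 (t=20: DEC y by 2): y (absent) -> -2
  event 4 (t=21: INC x by 4): y unchanged
  event 5 (t=31: DEC x by 11): y unchanged
  event 6 (t=35: SET x = 23): y unchanged
Final: y = -2

Answer: -2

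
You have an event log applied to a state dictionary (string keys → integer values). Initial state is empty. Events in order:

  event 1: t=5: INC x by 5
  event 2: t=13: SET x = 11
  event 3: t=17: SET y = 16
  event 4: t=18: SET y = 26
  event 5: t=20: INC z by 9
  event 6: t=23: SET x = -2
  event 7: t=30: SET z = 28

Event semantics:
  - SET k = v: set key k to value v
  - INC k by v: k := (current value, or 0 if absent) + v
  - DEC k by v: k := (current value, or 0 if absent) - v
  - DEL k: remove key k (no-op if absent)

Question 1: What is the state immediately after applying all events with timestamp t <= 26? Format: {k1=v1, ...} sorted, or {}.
Answer: {x=-2, y=26, z=9}

Derivation:
Apply events with t <= 26 (6 events):
  after event 1 (t=5: INC x by 5): {x=5}
  after event 2 (t=13: SET x = 11): {x=11}
  after event 3 (t=17: SET y = 16): {x=11, y=16}
  after event 4 (t=18: SET y = 26): {x=11, y=26}
  after event 5 (t=20: INC z by 9): {x=11, y=26, z=9}
  after event 6 (t=23: SET x = -2): {x=-2, y=26, z=9}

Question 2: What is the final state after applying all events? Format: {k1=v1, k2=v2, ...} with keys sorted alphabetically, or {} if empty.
Answer: {x=-2, y=26, z=28}

Derivation:
  after event 1 (t=5: INC x by 5): {x=5}
  after event 2 (t=13: SET x = 11): {x=11}
  after event 3 (t=17: SET y = 16): {x=11, y=16}
  after event 4 (t=18: SET y = 26): {x=11, y=26}
  after event 5 (t=20: INC z by 9): {x=11, y=26, z=9}
  after event 6 (t=23: SET x = -2): {x=-2, y=26, z=9}
  after event 7 (t=30: SET z = 28): {x=-2, y=26, z=28}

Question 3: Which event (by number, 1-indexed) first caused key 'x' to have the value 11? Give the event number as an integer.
Looking for first event where x becomes 11:
  event 1: x = 5
  event 2: x 5 -> 11  <-- first match

Answer: 2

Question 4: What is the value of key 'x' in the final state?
Answer: -2

Derivation:
Track key 'x' through all 7 events:
  event 1 (t=5: INC x by 5): x (absent) -> 5
  event 2 (t=13: SET x = 11): x 5 -> 11
  event 3 (t=17: SET y = 16): x unchanged
  event 4 (t=18: SET y = 26): x unchanged
  event 5 (t=20: INC z by 9): x unchanged
  event 6 (t=23: SET x = -2): x 11 -> -2
  event 7 (t=30: SET z = 28): x unchanged
Final: x = -2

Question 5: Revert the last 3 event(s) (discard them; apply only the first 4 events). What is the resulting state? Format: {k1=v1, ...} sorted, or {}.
Keep first 4 events (discard last 3):
  after event 1 (t=5: INC x by 5): {x=5}
  after event 2 (t=13: SET x = 11): {x=11}
  after event 3 (t=17: SET y = 16): {x=11, y=16}
  after event 4 (t=18: SET y = 26): {x=11, y=26}

Answer: {x=11, y=26}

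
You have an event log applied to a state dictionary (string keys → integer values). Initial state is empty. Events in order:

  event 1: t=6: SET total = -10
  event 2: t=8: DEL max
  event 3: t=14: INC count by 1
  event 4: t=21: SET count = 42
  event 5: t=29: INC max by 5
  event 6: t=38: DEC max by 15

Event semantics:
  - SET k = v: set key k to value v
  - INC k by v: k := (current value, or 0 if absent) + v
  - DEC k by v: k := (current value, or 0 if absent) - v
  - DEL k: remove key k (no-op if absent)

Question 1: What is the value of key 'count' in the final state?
Answer: 42

Derivation:
Track key 'count' through all 6 events:
  event 1 (t=6: SET total = -10): count unchanged
  event 2 (t=8: DEL max): count unchanged
  event 3 (t=14: INC count by 1): count (absent) -> 1
  event 4 (t=21: SET count = 42): count 1 -> 42
  event 5 (t=29: INC max by 5): count unchanged
  event 6 (t=38: DEC max by 15): count unchanged
Final: count = 42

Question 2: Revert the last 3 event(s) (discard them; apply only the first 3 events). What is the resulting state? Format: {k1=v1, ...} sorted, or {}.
Keep first 3 events (discard last 3):
  after event 1 (t=6: SET total = -10): {total=-10}
  after event 2 (t=8: DEL max): {total=-10}
  after event 3 (t=14: INC count by 1): {count=1, total=-10}

Answer: {count=1, total=-10}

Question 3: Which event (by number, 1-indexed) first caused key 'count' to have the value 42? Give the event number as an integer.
Looking for first event where count becomes 42:
  event 3: count = 1
  event 4: count 1 -> 42  <-- first match

Answer: 4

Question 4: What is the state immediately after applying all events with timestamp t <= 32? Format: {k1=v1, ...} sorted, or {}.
Apply events with t <= 32 (5 events):
  after event 1 (t=6: SET total = -10): {total=-10}
  after event 2 (t=8: DEL max): {total=-10}
  after event 3 (t=14: INC count by 1): {count=1, total=-10}
  after event 4 (t=21: SET count = 42): {count=42, total=-10}
  after event 5 (t=29: INC max by 5): {count=42, max=5, total=-10}

Answer: {count=42, max=5, total=-10}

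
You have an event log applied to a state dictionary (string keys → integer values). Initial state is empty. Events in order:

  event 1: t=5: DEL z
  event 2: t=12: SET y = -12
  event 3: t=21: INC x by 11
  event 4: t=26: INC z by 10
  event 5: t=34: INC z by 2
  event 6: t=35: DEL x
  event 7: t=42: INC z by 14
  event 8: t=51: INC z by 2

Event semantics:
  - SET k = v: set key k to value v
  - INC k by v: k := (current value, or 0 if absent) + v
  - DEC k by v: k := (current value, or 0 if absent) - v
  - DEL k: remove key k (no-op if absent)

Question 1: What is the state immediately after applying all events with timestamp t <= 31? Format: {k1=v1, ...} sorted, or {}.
Apply events with t <= 31 (4 events):
  after event 1 (t=5: DEL z): {}
  after event 2 (t=12: SET y = -12): {y=-12}
  after event 3 (t=21: INC x by 11): {x=11, y=-12}
  after event 4 (t=26: INC z by 10): {x=11, y=-12, z=10}

Answer: {x=11, y=-12, z=10}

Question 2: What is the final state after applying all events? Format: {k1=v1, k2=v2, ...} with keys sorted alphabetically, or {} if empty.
  after event 1 (t=5: DEL z): {}
  after event 2 (t=12: SET y = -12): {y=-12}
  after event 3 (t=21: INC x by 11): {x=11, y=-12}
  after event 4 (t=26: INC z by 10): {x=11, y=-12, z=10}
  after event 5 (t=34: INC z by 2): {x=11, y=-12, z=12}
  after event 6 (t=35: DEL x): {y=-12, z=12}
  after event 7 (t=42: INC z by 14): {y=-12, z=26}
  after event 8 (t=51: INC z by 2): {y=-12, z=28}

Answer: {y=-12, z=28}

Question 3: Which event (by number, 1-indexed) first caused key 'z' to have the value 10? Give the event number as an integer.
Answer: 4

Derivation:
Looking for first event where z becomes 10:
  event 4: z (absent) -> 10  <-- first match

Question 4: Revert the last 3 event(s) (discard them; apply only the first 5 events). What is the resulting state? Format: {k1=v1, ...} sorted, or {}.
Keep first 5 events (discard last 3):
  after event 1 (t=5: DEL z): {}
  after event 2 (t=12: SET y = -12): {y=-12}
  after event 3 (t=21: INC x by 11): {x=11, y=-12}
  after event 4 (t=26: INC z by 10): {x=11, y=-12, z=10}
  after event 5 (t=34: INC z by 2): {x=11, y=-12, z=12}

Answer: {x=11, y=-12, z=12}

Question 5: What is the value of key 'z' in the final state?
Track key 'z' through all 8 events:
  event 1 (t=5: DEL z): z (absent) -> (absent)
  event 2 (t=12: SET y = -12): z unchanged
  event 3 (t=21: INC x by 11): z unchanged
  event 4 (t=26: INC z by 10): z (absent) -> 10
  event 5 (t=34: INC z by 2): z 10 -> 12
  event 6 (t=35: DEL x): z unchanged
  event 7 (t=42: INC z by 14): z 12 -> 26
  event 8 (t=51: INC z by 2): z 26 -> 28
Final: z = 28

Answer: 28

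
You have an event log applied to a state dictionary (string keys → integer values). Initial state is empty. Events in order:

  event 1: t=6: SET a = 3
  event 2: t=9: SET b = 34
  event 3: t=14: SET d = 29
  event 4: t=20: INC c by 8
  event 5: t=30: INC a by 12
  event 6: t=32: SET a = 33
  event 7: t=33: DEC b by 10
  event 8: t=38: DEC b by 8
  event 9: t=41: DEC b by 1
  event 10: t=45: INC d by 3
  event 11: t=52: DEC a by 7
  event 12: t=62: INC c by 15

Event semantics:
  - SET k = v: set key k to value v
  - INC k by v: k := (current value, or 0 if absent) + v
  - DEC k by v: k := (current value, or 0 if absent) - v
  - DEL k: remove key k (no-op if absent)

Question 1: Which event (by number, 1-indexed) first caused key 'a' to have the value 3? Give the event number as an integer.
Looking for first event where a becomes 3:
  event 1: a (absent) -> 3  <-- first match

Answer: 1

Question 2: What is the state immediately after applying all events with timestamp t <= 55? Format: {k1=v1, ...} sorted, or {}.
Answer: {a=26, b=15, c=8, d=32}

Derivation:
Apply events with t <= 55 (11 events):
  after event 1 (t=6: SET a = 3): {a=3}
  after event 2 (t=9: SET b = 34): {a=3, b=34}
  after event 3 (t=14: SET d = 29): {a=3, b=34, d=29}
  after event 4 (t=20: INC c by 8): {a=3, b=34, c=8, d=29}
  after event 5 (t=30: INC a by 12): {a=15, b=34, c=8, d=29}
  after event 6 (t=32: SET a = 33): {a=33, b=34, c=8, d=29}
  after event 7 (t=33: DEC b by 10): {a=33, b=24, c=8, d=29}
  after event 8 (t=38: DEC b by 8): {a=33, b=16, c=8, d=29}
  after event 9 (t=41: DEC b by 1): {a=33, b=15, c=8, d=29}
  after event 10 (t=45: INC d by 3): {a=33, b=15, c=8, d=32}
  after event 11 (t=52: DEC a by 7): {a=26, b=15, c=8, d=32}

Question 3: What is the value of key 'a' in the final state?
Track key 'a' through all 12 events:
  event 1 (t=6: SET a = 3): a (absent) -> 3
  event 2 (t=9: SET b = 34): a unchanged
  event 3 (t=14: SET d = 29): a unchanged
  event 4 (t=20: INC c by 8): a unchanged
  event 5 (t=30: INC a by 12): a 3 -> 15
  event 6 (t=32: SET a = 33): a 15 -> 33
  event 7 (t=33: DEC b by 10): a unchanged
  event 8 (t=38: DEC b by 8): a unchanged
  event 9 (t=41: DEC b by 1): a unchanged
  event 10 (t=45: INC d by 3): a unchanged
  event 11 (t=52: DEC a by 7): a 33 -> 26
  event 12 (t=62: INC c by 15): a unchanged
Final: a = 26

Answer: 26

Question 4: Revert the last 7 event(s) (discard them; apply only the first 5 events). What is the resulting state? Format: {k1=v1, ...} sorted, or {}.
Answer: {a=15, b=34, c=8, d=29}

Derivation:
Keep first 5 events (discard last 7):
  after event 1 (t=6: SET a = 3): {a=3}
  after event 2 (t=9: SET b = 34): {a=3, b=34}
  after event 3 (t=14: SET d = 29): {a=3, b=34, d=29}
  after event 4 (t=20: INC c by 8): {a=3, b=34, c=8, d=29}
  after event 5 (t=30: INC a by 12): {a=15, b=34, c=8, d=29}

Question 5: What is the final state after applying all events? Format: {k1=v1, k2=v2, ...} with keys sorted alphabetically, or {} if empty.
Answer: {a=26, b=15, c=23, d=32}

Derivation:
  after event 1 (t=6: SET a = 3): {a=3}
  after event 2 (t=9: SET b = 34): {a=3, b=34}
  after event 3 (t=14: SET d = 29): {a=3, b=34, d=29}
  after event 4 (t=20: INC c by 8): {a=3, b=34, c=8, d=29}
  after event 5 (t=30: INC a by 12): {a=15, b=34, c=8, d=29}
  after event 6 (t=32: SET a = 33): {a=33, b=34, c=8, d=29}
  after event 7 (t=33: DEC b by 10): {a=33, b=24, c=8, d=29}
  after event 8 (t=38: DEC b by 8): {a=33, b=16, c=8, d=29}
  after event 9 (t=41: DEC b by 1): {a=33, b=15, c=8, d=29}
  after event 10 (t=45: INC d by 3): {a=33, b=15, c=8, d=32}
  after event 11 (t=52: DEC a by 7): {a=26, b=15, c=8, d=32}
  after event 12 (t=62: INC c by 15): {a=26, b=15, c=23, d=32}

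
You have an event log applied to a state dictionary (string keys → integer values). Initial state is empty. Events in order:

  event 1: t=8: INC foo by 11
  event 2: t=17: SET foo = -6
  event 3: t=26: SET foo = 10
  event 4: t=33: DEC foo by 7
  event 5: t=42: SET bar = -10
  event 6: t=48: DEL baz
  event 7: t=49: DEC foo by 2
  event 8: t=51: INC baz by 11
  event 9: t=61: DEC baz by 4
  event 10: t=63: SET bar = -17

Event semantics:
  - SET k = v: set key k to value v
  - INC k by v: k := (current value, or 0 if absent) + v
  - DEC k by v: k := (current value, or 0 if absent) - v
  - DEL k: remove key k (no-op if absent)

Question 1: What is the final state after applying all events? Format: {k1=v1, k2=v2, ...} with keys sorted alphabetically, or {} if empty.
Answer: {bar=-17, baz=7, foo=1}

Derivation:
  after event 1 (t=8: INC foo by 11): {foo=11}
  after event 2 (t=17: SET foo = -6): {foo=-6}
  after event 3 (t=26: SET foo = 10): {foo=10}
  after event 4 (t=33: DEC foo by 7): {foo=3}
  after event 5 (t=42: SET bar = -10): {bar=-10, foo=3}
  after event 6 (t=48: DEL baz): {bar=-10, foo=3}
  after event 7 (t=49: DEC foo by 2): {bar=-10, foo=1}
  after event 8 (t=51: INC baz by 11): {bar=-10, baz=11, foo=1}
  after event 9 (t=61: DEC baz by 4): {bar=-10, baz=7, foo=1}
  after event 10 (t=63: SET bar = -17): {bar=-17, baz=7, foo=1}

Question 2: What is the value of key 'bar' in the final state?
Track key 'bar' through all 10 events:
  event 1 (t=8: INC foo by 11): bar unchanged
  event 2 (t=17: SET foo = -6): bar unchanged
  event 3 (t=26: SET foo = 10): bar unchanged
  event 4 (t=33: DEC foo by 7): bar unchanged
  event 5 (t=42: SET bar = -10): bar (absent) -> -10
  event 6 (t=48: DEL baz): bar unchanged
  event 7 (t=49: DEC foo by 2): bar unchanged
  event 8 (t=51: INC baz by 11): bar unchanged
  event 9 (t=61: DEC baz by 4): bar unchanged
  event 10 (t=63: SET bar = -17): bar -10 -> -17
Final: bar = -17

Answer: -17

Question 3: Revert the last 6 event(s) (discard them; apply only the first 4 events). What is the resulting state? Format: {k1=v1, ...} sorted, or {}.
Answer: {foo=3}

Derivation:
Keep first 4 events (discard last 6):
  after event 1 (t=8: INC foo by 11): {foo=11}
  after event 2 (t=17: SET foo = -6): {foo=-6}
  after event 3 (t=26: SET foo = 10): {foo=10}
  after event 4 (t=33: DEC foo by 7): {foo=3}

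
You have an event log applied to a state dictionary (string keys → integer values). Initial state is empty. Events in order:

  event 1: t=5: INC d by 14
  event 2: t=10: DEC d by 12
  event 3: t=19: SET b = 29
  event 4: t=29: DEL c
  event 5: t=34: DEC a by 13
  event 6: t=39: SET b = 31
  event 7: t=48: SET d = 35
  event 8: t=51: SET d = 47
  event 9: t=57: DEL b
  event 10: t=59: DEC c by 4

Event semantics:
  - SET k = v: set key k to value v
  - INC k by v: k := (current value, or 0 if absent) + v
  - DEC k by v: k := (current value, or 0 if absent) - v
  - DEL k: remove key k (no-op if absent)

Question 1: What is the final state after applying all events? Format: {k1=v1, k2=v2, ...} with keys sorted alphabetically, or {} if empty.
  after event 1 (t=5: INC d by 14): {d=14}
  after event 2 (t=10: DEC d by 12): {d=2}
  after event 3 (t=19: SET b = 29): {b=29, d=2}
  after event 4 (t=29: DEL c): {b=29, d=2}
  after event 5 (t=34: DEC a by 13): {a=-13, b=29, d=2}
  after event 6 (t=39: SET b = 31): {a=-13, b=31, d=2}
  after event 7 (t=48: SET d = 35): {a=-13, b=31, d=35}
  after event 8 (t=51: SET d = 47): {a=-13, b=31, d=47}
  after event 9 (t=57: DEL b): {a=-13, d=47}
  after event 10 (t=59: DEC c by 4): {a=-13, c=-4, d=47}

Answer: {a=-13, c=-4, d=47}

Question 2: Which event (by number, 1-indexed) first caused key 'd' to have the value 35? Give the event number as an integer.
Looking for first event where d becomes 35:
  event 1: d = 14
  event 2: d = 2
  event 3: d = 2
  event 4: d = 2
  event 5: d = 2
  event 6: d = 2
  event 7: d 2 -> 35  <-- first match

Answer: 7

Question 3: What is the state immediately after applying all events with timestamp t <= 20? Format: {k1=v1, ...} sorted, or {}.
Answer: {b=29, d=2}

Derivation:
Apply events with t <= 20 (3 events):
  after event 1 (t=5: INC d by 14): {d=14}
  after event 2 (t=10: DEC d by 12): {d=2}
  after event 3 (t=19: SET b = 29): {b=29, d=2}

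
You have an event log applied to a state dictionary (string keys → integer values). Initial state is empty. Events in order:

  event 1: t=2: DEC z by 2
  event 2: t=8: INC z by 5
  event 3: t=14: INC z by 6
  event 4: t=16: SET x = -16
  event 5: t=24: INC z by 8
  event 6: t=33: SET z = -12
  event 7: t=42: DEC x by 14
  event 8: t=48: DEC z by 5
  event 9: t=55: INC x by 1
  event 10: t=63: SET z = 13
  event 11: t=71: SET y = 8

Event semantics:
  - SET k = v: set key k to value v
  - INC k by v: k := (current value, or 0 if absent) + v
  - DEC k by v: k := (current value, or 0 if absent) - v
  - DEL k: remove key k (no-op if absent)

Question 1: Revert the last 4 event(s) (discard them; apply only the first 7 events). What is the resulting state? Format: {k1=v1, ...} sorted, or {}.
Keep first 7 events (discard last 4):
  after event 1 (t=2: DEC z by 2): {z=-2}
  after event 2 (t=8: INC z by 5): {z=3}
  after event 3 (t=14: INC z by 6): {z=9}
  after event 4 (t=16: SET x = -16): {x=-16, z=9}
  after event 5 (t=24: INC z by 8): {x=-16, z=17}
  after event 6 (t=33: SET z = -12): {x=-16, z=-12}
  after event 7 (t=42: DEC x by 14): {x=-30, z=-12}

Answer: {x=-30, z=-12}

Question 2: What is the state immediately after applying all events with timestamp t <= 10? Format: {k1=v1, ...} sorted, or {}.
Answer: {z=3}

Derivation:
Apply events with t <= 10 (2 events):
  after event 1 (t=2: DEC z by 2): {z=-2}
  after event 2 (t=8: INC z by 5): {z=3}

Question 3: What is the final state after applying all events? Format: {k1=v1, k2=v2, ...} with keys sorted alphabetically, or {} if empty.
  after event 1 (t=2: DEC z by 2): {z=-2}
  after event 2 (t=8: INC z by 5): {z=3}
  after event 3 (t=14: INC z by 6): {z=9}
  after event 4 (t=16: SET x = -16): {x=-16, z=9}
  after event 5 (t=24: INC z by 8): {x=-16, z=17}
  after event 6 (t=33: SET z = -12): {x=-16, z=-12}
  after event 7 (t=42: DEC x by 14): {x=-30, z=-12}
  after event 8 (t=48: DEC z by 5): {x=-30, z=-17}
  after event 9 (t=55: INC x by 1): {x=-29, z=-17}
  after event 10 (t=63: SET z = 13): {x=-29, z=13}
  after event 11 (t=71: SET y = 8): {x=-29, y=8, z=13}

Answer: {x=-29, y=8, z=13}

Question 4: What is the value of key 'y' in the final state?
Answer: 8

Derivation:
Track key 'y' through all 11 events:
  event 1 (t=2: DEC z by 2): y unchanged
  event 2 (t=8: INC z by 5): y unchanged
  event 3 (t=14: INC z by 6): y unchanged
  event 4 (t=16: SET x = -16): y unchanged
  event 5 (t=24: INC z by 8): y unchanged
  event 6 (t=33: SET z = -12): y unchanged
  event 7 (t=42: DEC x by 14): y unchanged
  event 8 (t=48: DEC z by 5): y unchanged
  event 9 (t=55: INC x by 1): y unchanged
  event 10 (t=63: SET z = 13): y unchanged
  event 11 (t=71: SET y = 8): y (absent) -> 8
Final: y = 8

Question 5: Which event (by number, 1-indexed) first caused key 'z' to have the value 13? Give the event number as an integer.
Looking for first event where z becomes 13:
  event 1: z = -2
  event 2: z = 3
  event 3: z = 9
  event 4: z = 9
  event 5: z = 17
  event 6: z = -12
  event 7: z = -12
  event 8: z = -17
  event 9: z = -17
  event 10: z -17 -> 13  <-- first match

Answer: 10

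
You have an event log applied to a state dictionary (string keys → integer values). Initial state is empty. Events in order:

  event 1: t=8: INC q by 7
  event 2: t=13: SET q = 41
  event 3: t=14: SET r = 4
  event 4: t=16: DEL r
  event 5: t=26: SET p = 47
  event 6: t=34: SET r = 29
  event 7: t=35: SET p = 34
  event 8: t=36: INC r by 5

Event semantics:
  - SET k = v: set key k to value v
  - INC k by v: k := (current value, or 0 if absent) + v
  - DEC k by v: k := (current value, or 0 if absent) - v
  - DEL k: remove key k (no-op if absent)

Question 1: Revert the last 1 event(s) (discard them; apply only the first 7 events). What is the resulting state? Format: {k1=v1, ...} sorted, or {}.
Answer: {p=34, q=41, r=29}

Derivation:
Keep first 7 events (discard last 1):
  after event 1 (t=8: INC q by 7): {q=7}
  after event 2 (t=13: SET q = 41): {q=41}
  after event 3 (t=14: SET r = 4): {q=41, r=4}
  after event 4 (t=16: DEL r): {q=41}
  after event 5 (t=26: SET p = 47): {p=47, q=41}
  after event 6 (t=34: SET r = 29): {p=47, q=41, r=29}
  after event 7 (t=35: SET p = 34): {p=34, q=41, r=29}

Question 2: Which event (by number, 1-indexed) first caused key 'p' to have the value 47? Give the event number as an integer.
Answer: 5

Derivation:
Looking for first event where p becomes 47:
  event 5: p (absent) -> 47  <-- first match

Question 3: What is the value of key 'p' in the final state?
Answer: 34

Derivation:
Track key 'p' through all 8 events:
  event 1 (t=8: INC q by 7): p unchanged
  event 2 (t=13: SET q = 41): p unchanged
  event 3 (t=14: SET r = 4): p unchanged
  event 4 (t=16: DEL r): p unchanged
  event 5 (t=26: SET p = 47): p (absent) -> 47
  event 6 (t=34: SET r = 29): p unchanged
  event 7 (t=35: SET p = 34): p 47 -> 34
  event 8 (t=36: INC r by 5): p unchanged
Final: p = 34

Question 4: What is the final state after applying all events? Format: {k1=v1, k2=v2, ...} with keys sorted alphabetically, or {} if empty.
Answer: {p=34, q=41, r=34}

Derivation:
  after event 1 (t=8: INC q by 7): {q=7}
  after event 2 (t=13: SET q = 41): {q=41}
  after event 3 (t=14: SET r = 4): {q=41, r=4}
  after event 4 (t=16: DEL r): {q=41}
  after event 5 (t=26: SET p = 47): {p=47, q=41}
  after event 6 (t=34: SET r = 29): {p=47, q=41, r=29}
  after event 7 (t=35: SET p = 34): {p=34, q=41, r=29}
  after event 8 (t=36: INC r by 5): {p=34, q=41, r=34}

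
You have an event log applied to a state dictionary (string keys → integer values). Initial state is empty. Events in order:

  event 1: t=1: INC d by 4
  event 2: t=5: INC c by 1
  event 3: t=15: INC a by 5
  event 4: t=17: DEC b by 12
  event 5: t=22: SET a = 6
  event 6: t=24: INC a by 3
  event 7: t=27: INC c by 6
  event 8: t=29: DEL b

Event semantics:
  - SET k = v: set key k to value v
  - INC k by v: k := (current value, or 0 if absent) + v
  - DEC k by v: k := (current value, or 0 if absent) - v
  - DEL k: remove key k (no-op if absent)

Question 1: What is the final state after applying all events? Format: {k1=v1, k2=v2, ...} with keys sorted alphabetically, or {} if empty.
  after event 1 (t=1: INC d by 4): {d=4}
  after event 2 (t=5: INC c by 1): {c=1, d=4}
  after event 3 (t=15: INC a by 5): {a=5, c=1, d=4}
  after event 4 (t=17: DEC b by 12): {a=5, b=-12, c=1, d=4}
  after event 5 (t=22: SET a = 6): {a=6, b=-12, c=1, d=4}
  after event 6 (t=24: INC a by 3): {a=9, b=-12, c=1, d=4}
  after event 7 (t=27: INC c by 6): {a=9, b=-12, c=7, d=4}
  after event 8 (t=29: DEL b): {a=9, c=7, d=4}

Answer: {a=9, c=7, d=4}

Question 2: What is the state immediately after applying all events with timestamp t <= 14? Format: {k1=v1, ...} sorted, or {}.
Apply events with t <= 14 (2 events):
  after event 1 (t=1: INC d by 4): {d=4}
  after event 2 (t=5: INC c by 1): {c=1, d=4}

Answer: {c=1, d=4}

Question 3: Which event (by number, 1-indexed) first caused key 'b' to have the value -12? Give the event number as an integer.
Answer: 4

Derivation:
Looking for first event where b becomes -12:
  event 4: b (absent) -> -12  <-- first match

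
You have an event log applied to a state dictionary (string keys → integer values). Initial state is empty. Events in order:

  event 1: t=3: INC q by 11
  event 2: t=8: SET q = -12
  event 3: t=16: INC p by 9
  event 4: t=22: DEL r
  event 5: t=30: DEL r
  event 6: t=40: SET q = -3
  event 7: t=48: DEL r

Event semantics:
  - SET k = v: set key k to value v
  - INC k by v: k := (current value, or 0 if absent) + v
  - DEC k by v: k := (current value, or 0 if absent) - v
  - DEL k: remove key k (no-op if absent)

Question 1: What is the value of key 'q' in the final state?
Answer: -3

Derivation:
Track key 'q' through all 7 events:
  event 1 (t=3: INC q by 11): q (absent) -> 11
  event 2 (t=8: SET q = -12): q 11 -> -12
  event 3 (t=16: INC p by 9): q unchanged
  event 4 (t=22: DEL r): q unchanged
  event 5 (t=30: DEL r): q unchanged
  event 6 (t=40: SET q = -3): q -12 -> -3
  event 7 (t=48: DEL r): q unchanged
Final: q = -3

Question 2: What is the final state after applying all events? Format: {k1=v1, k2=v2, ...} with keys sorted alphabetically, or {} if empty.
  after event 1 (t=3: INC q by 11): {q=11}
  after event 2 (t=8: SET q = -12): {q=-12}
  after event 3 (t=16: INC p by 9): {p=9, q=-12}
  after event 4 (t=22: DEL r): {p=9, q=-12}
  after event 5 (t=30: DEL r): {p=9, q=-12}
  after event 6 (t=40: SET q = -3): {p=9, q=-3}
  after event 7 (t=48: DEL r): {p=9, q=-3}

Answer: {p=9, q=-3}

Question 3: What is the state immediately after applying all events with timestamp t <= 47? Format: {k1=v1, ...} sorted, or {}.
Apply events with t <= 47 (6 events):
  after event 1 (t=3: INC q by 11): {q=11}
  after event 2 (t=8: SET q = -12): {q=-12}
  after event 3 (t=16: INC p by 9): {p=9, q=-12}
  after event 4 (t=22: DEL r): {p=9, q=-12}
  after event 5 (t=30: DEL r): {p=9, q=-12}
  after event 6 (t=40: SET q = -3): {p=9, q=-3}

Answer: {p=9, q=-3}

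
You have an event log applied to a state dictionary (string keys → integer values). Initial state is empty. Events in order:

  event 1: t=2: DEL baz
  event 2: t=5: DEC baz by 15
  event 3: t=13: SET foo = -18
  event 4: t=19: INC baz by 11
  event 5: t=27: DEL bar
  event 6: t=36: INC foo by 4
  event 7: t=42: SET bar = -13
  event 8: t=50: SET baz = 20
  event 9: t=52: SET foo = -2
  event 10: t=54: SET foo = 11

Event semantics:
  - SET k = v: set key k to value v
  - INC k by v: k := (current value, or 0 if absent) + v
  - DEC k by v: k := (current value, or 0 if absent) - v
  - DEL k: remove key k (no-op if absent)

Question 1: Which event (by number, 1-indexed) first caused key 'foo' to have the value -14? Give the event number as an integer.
Looking for first event where foo becomes -14:
  event 3: foo = -18
  event 4: foo = -18
  event 5: foo = -18
  event 6: foo -18 -> -14  <-- first match

Answer: 6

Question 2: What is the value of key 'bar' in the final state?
Answer: -13

Derivation:
Track key 'bar' through all 10 events:
  event 1 (t=2: DEL baz): bar unchanged
  event 2 (t=5: DEC baz by 15): bar unchanged
  event 3 (t=13: SET foo = -18): bar unchanged
  event 4 (t=19: INC baz by 11): bar unchanged
  event 5 (t=27: DEL bar): bar (absent) -> (absent)
  event 6 (t=36: INC foo by 4): bar unchanged
  event 7 (t=42: SET bar = -13): bar (absent) -> -13
  event 8 (t=50: SET baz = 20): bar unchanged
  event 9 (t=52: SET foo = -2): bar unchanged
  event 10 (t=54: SET foo = 11): bar unchanged
Final: bar = -13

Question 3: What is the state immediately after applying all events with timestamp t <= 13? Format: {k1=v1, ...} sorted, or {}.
Apply events with t <= 13 (3 events):
  after event 1 (t=2: DEL baz): {}
  after event 2 (t=5: DEC baz by 15): {baz=-15}
  after event 3 (t=13: SET foo = -18): {baz=-15, foo=-18}

Answer: {baz=-15, foo=-18}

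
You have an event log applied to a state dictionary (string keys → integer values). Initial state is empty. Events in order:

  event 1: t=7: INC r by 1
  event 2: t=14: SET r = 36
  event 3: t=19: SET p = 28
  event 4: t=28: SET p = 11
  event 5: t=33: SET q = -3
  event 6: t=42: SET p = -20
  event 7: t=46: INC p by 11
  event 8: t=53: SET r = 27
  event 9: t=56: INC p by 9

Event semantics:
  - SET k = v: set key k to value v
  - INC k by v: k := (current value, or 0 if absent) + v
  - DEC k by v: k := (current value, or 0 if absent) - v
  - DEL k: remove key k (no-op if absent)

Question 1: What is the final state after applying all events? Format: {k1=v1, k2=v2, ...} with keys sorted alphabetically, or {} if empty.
Answer: {p=0, q=-3, r=27}

Derivation:
  after event 1 (t=7: INC r by 1): {r=1}
  after event 2 (t=14: SET r = 36): {r=36}
  after event 3 (t=19: SET p = 28): {p=28, r=36}
  after event 4 (t=28: SET p = 11): {p=11, r=36}
  after event 5 (t=33: SET q = -3): {p=11, q=-3, r=36}
  after event 6 (t=42: SET p = -20): {p=-20, q=-3, r=36}
  after event 7 (t=46: INC p by 11): {p=-9, q=-3, r=36}
  after event 8 (t=53: SET r = 27): {p=-9, q=-3, r=27}
  after event 9 (t=56: INC p by 9): {p=0, q=-3, r=27}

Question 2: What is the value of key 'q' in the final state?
Track key 'q' through all 9 events:
  event 1 (t=7: INC r by 1): q unchanged
  event 2 (t=14: SET r = 36): q unchanged
  event 3 (t=19: SET p = 28): q unchanged
  event 4 (t=28: SET p = 11): q unchanged
  event 5 (t=33: SET q = -3): q (absent) -> -3
  event 6 (t=42: SET p = -20): q unchanged
  event 7 (t=46: INC p by 11): q unchanged
  event 8 (t=53: SET r = 27): q unchanged
  event 9 (t=56: INC p by 9): q unchanged
Final: q = -3

Answer: -3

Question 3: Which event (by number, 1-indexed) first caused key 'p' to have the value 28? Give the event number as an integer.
Looking for first event where p becomes 28:
  event 3: p (absent) -> 28  <-- first match

Answer: 3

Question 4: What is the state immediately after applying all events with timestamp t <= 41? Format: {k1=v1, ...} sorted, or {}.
Answer: {p=11, q=-3, r=36}

Derivation:
Apply events with t <= 41 (5 events):
  after event 1 (t=7: INC r by 1): {r=1}
  after event 2 (t=14: SET r = 36): {r=36}
  after event 3 (t=19: SET p = 28): {p=28, r=36}
  after event 4 (t=28: SET p = 11): {p=11, r=36}
  after event 5 (t=33: SET q = -3): {p=11, q=-3, r=36}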